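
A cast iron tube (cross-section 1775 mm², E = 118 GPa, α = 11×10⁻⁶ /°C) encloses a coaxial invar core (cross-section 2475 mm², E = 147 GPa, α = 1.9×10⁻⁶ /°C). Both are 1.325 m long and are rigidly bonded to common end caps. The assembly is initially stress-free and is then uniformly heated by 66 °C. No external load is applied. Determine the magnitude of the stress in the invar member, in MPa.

The cast iron has the larger α, so on heating it would change length more than the invar if both were free. The rigid plates force a common final length, so the cast iron is put into compression and the invar into tension, with equal and opposite forces P (no external load).
Compatibility of the two members (thermal + elastic change equal): (α₁ − α₂)ΔT = P·[1/(A₁E₁) + 1/(A₂E₂)].
|α₁ − α₂|·ΔT = 9.1×10⁻⁶ × 66 = 0.0006006.
1/(A₁E₁) + 1/(A₂E₂) = 1/(1775×118×10³) + 1/(2475×147×10³) = 7.523×10⁻⁹ N⁻¹.
So P = 0.0006006 / 7.523×10⁻⁹ = 79.84 kN.
σ_{invar} = P/A₂ = 79840/2475 = 32.26 MPa, tensile.

σ ≈ 32.3 MPa (tensile)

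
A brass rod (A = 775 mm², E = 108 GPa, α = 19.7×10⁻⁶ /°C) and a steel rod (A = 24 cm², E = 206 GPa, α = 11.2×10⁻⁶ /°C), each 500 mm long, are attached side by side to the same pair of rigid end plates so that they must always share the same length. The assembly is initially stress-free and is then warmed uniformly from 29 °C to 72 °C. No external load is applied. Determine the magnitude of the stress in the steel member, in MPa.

σ ≈ 10.9 MPa (tensile)

The brass has the larger α, so on heating it would change length more than the steel if both were free. The rigid plates force a common final length, so the brass is put into compression and the steel into tension, with equal and opposite forces P (no external load).
Setting the final lengths equal and cancelling L: (α₁ − α₂)ΔT = P/(A₁E₁) + P/(A₂E₂).
|α₁ − α₂|·ΔT = 8.5×10⁻⁶ × 43 = 0.0003655.
1/(A₁E₁) + 1/(A₂E₂) = 1/(775×108×10³) + 1/(2400×206×10³) = 1.397×10⁻⁸ N⁻¹.
P = 0.0003655 / 1.397×10⁻⁸ = 26160 N = 26.16 kN.
σ_{steel} = P/A₂ = 26160/2400 = 10.9 MPa, tensile.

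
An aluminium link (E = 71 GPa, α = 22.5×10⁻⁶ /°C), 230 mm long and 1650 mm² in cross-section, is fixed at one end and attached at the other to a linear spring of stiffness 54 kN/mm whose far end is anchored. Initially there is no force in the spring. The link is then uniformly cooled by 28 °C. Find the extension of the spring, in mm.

Free thermal contraction: δ_free = αΔT L = 22.5×10⁻⁶ × 28 × 230 = 0.1449 mm.
Let P be the tensile force in the spring. The link extends elastically by PL/(AE) and the spring stretches by P/k; together these equal δ_free.
So P = δ_free / [L/(AE) + 1/k] = 0.1449 / [ 230/(1650×71×10³) + 1/(54×10³) ].
P = 0.1449 / 2.048×10⁻⁵ = 7075 N.
Spring extension = P/k = 7075/(54×10³) = 0.131 mm.

δ ≈ 0.131 mm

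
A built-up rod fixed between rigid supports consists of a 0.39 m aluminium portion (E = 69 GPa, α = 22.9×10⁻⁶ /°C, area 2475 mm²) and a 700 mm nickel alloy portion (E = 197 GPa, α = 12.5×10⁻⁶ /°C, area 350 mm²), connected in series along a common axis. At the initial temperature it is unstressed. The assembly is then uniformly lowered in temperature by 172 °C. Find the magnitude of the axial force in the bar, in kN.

Free thermal contraction of the whole bar: Σ αᵢΔT Lᵢ = 22.9×10⁻⁶×172×390 + 12.5×10⁻⁶×172×700 = 3.041 mm.
The rigid supports impose zero overall length change; the single axial force P common to all segments must satisfy P Σ Lᵢ/(AᵢEᵢ) = δ_free.
Σ Lᵢ/(AᵢEᵢ) = 390/(2475×69×10³) + 700/(350×197×10³) = 1.244×10⁻⁵ mm/N.
Hence P = δ_free / Σ(L/AE) = 3.041/1.244×10⁻⁵ = 244.5 kN (tensile).

P ≈ 245 kN (tensile)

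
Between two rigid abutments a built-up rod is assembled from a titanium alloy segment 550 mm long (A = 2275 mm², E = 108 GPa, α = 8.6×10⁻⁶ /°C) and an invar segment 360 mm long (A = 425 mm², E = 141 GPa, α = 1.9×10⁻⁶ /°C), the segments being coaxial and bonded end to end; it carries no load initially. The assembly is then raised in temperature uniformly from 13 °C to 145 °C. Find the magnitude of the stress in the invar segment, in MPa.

If the supports were absent, the total length change would be Σ αᵢΔT Lᵢ = 8.6×10⁻⁶×132×550 + 1.9×10⁻⁶×132×360 = 0.7146 mm.
The rigid supports impose zero overall length change; the single axial force P common to all segments must satisfy P Σ Lᵢ/(AᵢEᵢ) = δ_free.
Σ Lᵢ/(AᵢEᵢ) = 550/(2275×108×10³) + 360/(425×141×10³) = 8.246×10⁻⁶ mm/N.
P = 0.7146 / 8.246×10⁻⁶ = 86670 N = 86.67 kN, compressive.
σ_{invar} = P / A = 86670 / 425 = 203.9 MPa.

σ ≈ 204 MPa (compressive)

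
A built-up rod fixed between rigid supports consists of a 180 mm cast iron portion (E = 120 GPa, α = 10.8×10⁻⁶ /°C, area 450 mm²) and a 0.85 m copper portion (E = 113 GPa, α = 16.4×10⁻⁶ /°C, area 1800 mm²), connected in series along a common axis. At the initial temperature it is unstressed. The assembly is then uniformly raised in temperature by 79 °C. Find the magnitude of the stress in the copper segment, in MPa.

Free thermal expansion of the whole bar: Σ αᵢΔT Lᵢ = 10.8×10⁻⁶×79×180 + 16.4×10⁻⁶×79×850 = 1.255 mm.
Since the ends are fixed, an axial force P builds up, equal in every segment, with P · Σ Lᵢ/(AᵢEᵢ) = δ_free.
The series flexibility is Σ Lᵢ/(AᵢEᵢ) = 180/(450×120×10³) + 850/(1800×113×10³) = 7.512×10⁻⁶ mm/N.
Hence P = δ_free / Σ(L/AE) = 1.255/7.512×10⁻⁶ = 167 kN (compressive).
σ_{copper} = P / A = 167000 / 1800 = 92.8 MPa.

σ ≈ 92.8 MPa (compressive)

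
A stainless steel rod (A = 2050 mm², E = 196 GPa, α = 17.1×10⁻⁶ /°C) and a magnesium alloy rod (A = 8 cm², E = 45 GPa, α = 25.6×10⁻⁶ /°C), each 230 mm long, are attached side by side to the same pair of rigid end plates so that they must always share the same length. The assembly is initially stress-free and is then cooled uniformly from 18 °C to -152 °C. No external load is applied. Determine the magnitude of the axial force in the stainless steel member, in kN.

P ≈ 47.7 kN (compressive in the stainless steel)

Equilibrium of a rigid end plate with no external load gives equal and opposite internal forces ±P in the two members. Since α_{magnesium alloy} > α_{stainless steel}, cooling drives the magnesium alloy into tension and the stainless steel into compression.
Setting the final lengths equal and cancelling L: (α₁ − α₂)ΔT = P/(A₁E₁) + P/(A₂E₂).
|α₁ − α₂|·ΔT = 8.5×10⁻⁶ × 170 = 0.001445.
1/(A₁E₁) + 1/(A₂E₂) = 1/(2050×196×10³) + 1/(800×45×10³) = 3.027×10⁻⁸ N⁻¹.
So P = 0.001445 / 3.027×10⁻⁸ = 47.74 kN.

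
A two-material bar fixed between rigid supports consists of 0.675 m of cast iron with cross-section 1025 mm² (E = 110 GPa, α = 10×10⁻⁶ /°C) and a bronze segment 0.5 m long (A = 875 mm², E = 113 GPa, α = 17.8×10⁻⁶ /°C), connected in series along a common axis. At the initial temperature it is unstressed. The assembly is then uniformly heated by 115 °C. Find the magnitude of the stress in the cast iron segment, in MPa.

σ ≈ 159 MPa (compressive)

Free thermal expansion of the whole bar: Σ αᵢΔT Lᵢ = 10×10⁻⁶×115×675 + 17.8×10⁻⁶×115×500 = 1.8 mm.
The walls prevent any net length change, so an axial force P (same in every segment) develops. Compatibility: P · Σ Lᵢ/(AᵢEᵢ) = δ_free.
Σ Lᵢ/(AᵢEᵢ) = 675/(1025×110×10³) + 500/(875×113×10³) = 1.104×10⁻⁵ mm/N.
So P = 1.8 / 1.104×10⁻⁵ = 163 kN, compressive.
σ_{cast iron} = P / A = 163000 / 1025 = 159 MPa.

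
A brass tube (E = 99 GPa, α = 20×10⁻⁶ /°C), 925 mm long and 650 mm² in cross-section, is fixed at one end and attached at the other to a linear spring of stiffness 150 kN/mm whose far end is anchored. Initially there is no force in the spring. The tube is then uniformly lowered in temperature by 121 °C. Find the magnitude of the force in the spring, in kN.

P ≈ 106 kN

If the spring were absent the tube would shorten by αΔT L = 20×10⁻⁶ × 121 × 925 = 2.238 mm.
Let P be the tensile force in the spring. The tube extends elastically by PL/(AE) and the spring stretches by P/k; together these equal δ_free.
So P = δ_free / [L/(AE) + 1/k] = 2.238 / [ 925/(650×99×10³) + 1/(150×10³) ].
P = 2.238 / 2.104×10⁻⁵ = 106400 N.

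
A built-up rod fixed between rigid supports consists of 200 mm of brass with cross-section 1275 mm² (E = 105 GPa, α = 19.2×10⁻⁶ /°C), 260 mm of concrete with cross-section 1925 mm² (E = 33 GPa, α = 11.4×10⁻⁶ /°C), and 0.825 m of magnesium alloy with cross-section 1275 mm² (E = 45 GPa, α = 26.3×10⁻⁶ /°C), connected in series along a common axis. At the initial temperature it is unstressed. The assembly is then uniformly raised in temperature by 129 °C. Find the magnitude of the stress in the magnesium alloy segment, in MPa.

σ ≈ 144 MPa (compressive)

With the walls removed the bar would change length by δ_free = Σ αᵢΔT Lᵢ = 19.2×10⁻⁶×129×200 + 11.4×10⁻⁶×129×260 + 26.3×10⁻⁶×129×825 = 3.677 mm.
Since the ends are fixed, an axial force P builds up, equal in every segment, with P · Σ Lᵢ/(AᵢEᵢ) = δ_free.
The series flexibility is Σ Lᵢ/(AᵢEᵢ) = 200/(1275×105×10³) + 260/(1925×33×10³) + 825/(1275×45×10³) = 1.997×10⁻⁵ mm/N.
Hence P = δ_free / Σ(L/AE) = 3.677/1.997×10⁻⁵ = 184.1 kN (compressive).
σ_{magnesium alloy} = P / A = 184100 / 1275 = 144.4 MPa.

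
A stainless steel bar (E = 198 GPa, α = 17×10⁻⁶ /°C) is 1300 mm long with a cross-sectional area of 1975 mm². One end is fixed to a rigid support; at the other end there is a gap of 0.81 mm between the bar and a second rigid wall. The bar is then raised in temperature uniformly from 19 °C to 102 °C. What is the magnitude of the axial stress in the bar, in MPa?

Free thermal elongation = αΔT L = 17×10⁻⁶ × 83 × 1300 = 1.834 mm.
The gap closes (δ_free > 0.81 mm) and the wall then resists a further 1.834 − 0.81 = 1.024 mm of expansion.
Compatibility: PL/(AE) = 1.024 mm, so σ = P/A = E × (1.024/1300) = 156 MPa.

σ ≈ 156 MPa (compressive)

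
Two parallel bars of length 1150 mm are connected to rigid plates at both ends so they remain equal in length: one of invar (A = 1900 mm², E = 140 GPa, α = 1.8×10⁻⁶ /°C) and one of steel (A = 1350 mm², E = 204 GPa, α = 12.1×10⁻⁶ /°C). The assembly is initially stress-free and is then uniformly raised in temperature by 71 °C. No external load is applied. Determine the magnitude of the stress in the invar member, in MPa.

σ ≈ 52.1 MPa (tensile)

The steel has the larger α, so on heating it would change length more than the invar if both were free. The rigid plates force a common final length, so the steel is put into compression and the invar into tension, with equal and opposite forces P (no external load).
Equating the net (thermal + elastic) strains gives |α₁ − α₂|·ΔT = P·[1/(A₁E₁) + 1/(A₂E₂)].
|α₁ − α₂|·ΔT = 10.3×10⁻⁶ × 71 = 0.0007313.
1/(A₁E₁) + 1/(A₂E₂) = 1/(1900×140×10³) + 1/(1350×204×10³) = 7.39×10⁻⁹ N⁻¹.
P = 0.0007313 / 7.39×10⁻⁹ = 98950 N = 98.95 kN.
σ_{invar} = P/A₁ = 98950/1900 = 52.08 MPa, tensile.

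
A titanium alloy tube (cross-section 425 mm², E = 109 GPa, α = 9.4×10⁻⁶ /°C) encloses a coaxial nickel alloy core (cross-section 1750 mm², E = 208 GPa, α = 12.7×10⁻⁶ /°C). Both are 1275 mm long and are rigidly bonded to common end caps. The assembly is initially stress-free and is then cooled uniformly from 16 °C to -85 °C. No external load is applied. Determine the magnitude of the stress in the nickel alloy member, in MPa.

Equilibrium of a rigid end plate with no external load gives equal and opposite internal forces ±P in the two members. Since α_{nickel alloy} > α_{titanium alloy}, cooling drives the nickel alloy into tension and the titanium alloy into compression.
Compatibility of the two members (thermal + elastic change equal): (α₁ − α₂)ΔT = P·[1/(A₁E₁) + 1/(A₂E₂)].
|α₁ − α₂|·ΔT = 3.3×10⁻⁶ × 101 = 0.0003333.
1/(A₁E₁) + 1/(A₂E₂) = 1/(425×109×10³) + 1/(1750×208×10³) = 2.433×10⁻⁸ N⁻¹.
P = 0.0003333 / 2.433×10⁻⁸ = 13700 N = 13.7 kN.
σ_{nickel alloy} = P/A₂ = 13700/1750 = 7.827 MPa, tensile.

σ ≈ 7.83 MPa (tensile)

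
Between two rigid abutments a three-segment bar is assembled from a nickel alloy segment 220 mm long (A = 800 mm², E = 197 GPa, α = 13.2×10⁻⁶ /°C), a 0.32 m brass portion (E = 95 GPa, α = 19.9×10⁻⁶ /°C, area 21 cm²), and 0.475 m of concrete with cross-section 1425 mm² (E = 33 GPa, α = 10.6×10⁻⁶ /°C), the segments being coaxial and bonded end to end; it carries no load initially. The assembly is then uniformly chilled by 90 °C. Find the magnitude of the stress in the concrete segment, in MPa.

σ ≈ 69 MPa (tensile)

Free thermal contraction of the whole bar: Σ αᵢΔT Lᵢ = 13.2×10⁻⁶×90×220 + 19.9×10⁻⁶×90×320 + 10.6×10⁻⁶×90×475 = 1.288 mm.
The walls prevent any net length change, so an axial force P (same in every segment) develops. Compatibility: P · Σ Lᵢ/(AᵢEᵢ) = δ_free.
Σ Lᵢ/(AᵢEᵢ) = 220/(800×197×10³) + 320/(2100×95×10³) + 475/(1425×33×10³) = 1.31×10⁻⁵ mm/N.
P = 1.288 / 1.31×10⁻⁵ = 98290 N = 98.29 kN, tensile.
σ_{concrete} = P / A = 98290 / 1425 = 68.97 MPa.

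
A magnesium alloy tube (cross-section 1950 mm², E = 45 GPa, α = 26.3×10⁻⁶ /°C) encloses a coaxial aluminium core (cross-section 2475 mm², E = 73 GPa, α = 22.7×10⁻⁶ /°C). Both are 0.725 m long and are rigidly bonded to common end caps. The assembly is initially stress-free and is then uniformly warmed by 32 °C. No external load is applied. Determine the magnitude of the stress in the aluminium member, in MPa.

Both members must finish at the same length. With the larger α, the magnesium alloy tends to over-expand; the plates restrain it, putting the magnesium alloy in compression and the aluminium in tension. With no external load the two internal forces are equal and opposite, magnitude P.
Setting the final lengths equal and cancelling L: (α₁ − α₂)ΔT = P/(A₁E₁) + P/(A₂E₂).
|α₁ − α₂|·ΔT = 3.6×10⁻⁶ × 32 = 0.0001152.
1/(A₁E₁) + 1/(A₂E₂) = 1/(1950×45×10³) + 1/(2475×73×10³) = 1.693×10⁻⁸ N⁻¹.
P = 0.0001152 / 1.693×10⁻⁸ = 6804 N = 6.804 kN.
σ_{aluminium} = P/A₂ = 6804/2475 = 2.749 MPa, tensile.

σ ≈ 2.75 MPa (tensile)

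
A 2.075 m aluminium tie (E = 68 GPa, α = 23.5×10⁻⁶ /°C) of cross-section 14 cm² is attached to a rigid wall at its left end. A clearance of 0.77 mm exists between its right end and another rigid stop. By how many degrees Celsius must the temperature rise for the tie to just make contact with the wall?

ΔT ≈ 15.8 °C

The gap closes when αΔT L = 0.77 mm, since the tie is still unstressed at that instant.
ΔT = 0.77 / (23.5×10⁻⁶ × 2075) = 15.79 °C.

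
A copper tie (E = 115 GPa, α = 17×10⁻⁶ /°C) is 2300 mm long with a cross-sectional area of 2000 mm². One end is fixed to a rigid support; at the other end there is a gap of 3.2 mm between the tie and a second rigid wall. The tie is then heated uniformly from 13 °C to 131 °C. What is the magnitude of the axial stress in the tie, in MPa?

σ ≈ 70.7 MPa (compressive)

If the wall were absent the tie would grow by αΔT L = 17×10⁻⁶ × 118 × 2300 = 4.614 mm.
After closing the 3.2 mm clearance, 4.614 − 3.2 = 1.414 mm of expansion remains to be suppressed by the wall.
That suppressed elongation corresponds to σ = E·Δ/L = 115×10³ × 1.414/2300 = 70.69 MPa.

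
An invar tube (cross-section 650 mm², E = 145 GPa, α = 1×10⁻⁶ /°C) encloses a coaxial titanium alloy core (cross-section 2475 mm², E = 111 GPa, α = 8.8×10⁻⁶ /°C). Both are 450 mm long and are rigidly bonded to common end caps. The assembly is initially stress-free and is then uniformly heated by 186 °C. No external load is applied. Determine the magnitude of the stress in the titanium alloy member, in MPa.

σ ≈ 41.1 MPa (compressive)

Equilibrium of a rigid end plate with no external load gives equal and opposite internal forces ±P in the two members. Since α_{titanium alloy} > α_{invar}, heating drives the titanium alloy into compression and the invar into tension.
Compatibility of the two members (thermal + elastic change equal): (α₁ − α₂)ΔT = P·[1/(A₁E₁) + 1/(A₂E₂)].
|α₁ − α₂|·ΔT = 7.8×10⁻⁶ × 186 = 0.001451.
1/(A₁E₁) + 1/(A₂E₂) = 1/(650×145×10³) + 1/(2475×111×10³) = 1.425×10⁻⁸ N⁻¹.
P = 0.001451 / 1.425×10⁻⁸ = 101800 N = 101.8 kN.
σ_{titanium alloy} = P/A₂ = 101800/2475 = 41.14 MPa, compressive.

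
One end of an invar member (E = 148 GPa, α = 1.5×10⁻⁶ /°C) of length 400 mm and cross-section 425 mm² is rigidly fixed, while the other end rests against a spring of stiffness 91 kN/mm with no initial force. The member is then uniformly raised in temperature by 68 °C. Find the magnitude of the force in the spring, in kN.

The unrestrained thermal change is αΔT L = 1.5×10⁻⁶ × 68 × 400 = 0.0408 mm.
Let P be the compressive force at the spring. The member shortens elastically by PL/(AE) and the spring compresses by P/k; together these equal δ_free.
P [ L/(AE) + 1/k ] = δ_free → P [ 400/(425×148×10³) + 1/(91×10³) ] = 0.0408.
P = 0.0408 / 1.735×10⁻⁵ = 2352 N.

P ≈ 2.35 kN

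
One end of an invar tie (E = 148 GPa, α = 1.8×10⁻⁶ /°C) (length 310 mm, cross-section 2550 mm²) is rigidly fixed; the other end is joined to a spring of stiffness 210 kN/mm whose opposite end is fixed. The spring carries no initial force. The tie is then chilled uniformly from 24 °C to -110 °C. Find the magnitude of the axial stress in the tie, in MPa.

If the spring were absent the tie would shorten by αΔT L = 1.8×10⁻⁶ × 134 × 310 = 0.07477 mm.
Let P be the tensile force in the spring. The tie extends elastically by PL/(AE) and the spring stretches by P/k; together these equal δ_free.
P [ L/(AE) + 1/k ] = δ_free → P [ 310/(2550×148×10³) + 1/(210×10³) ] = 0.07477.
P = 0.07477 / 5.583×10⁻⁶ = 13390 N.
σ = P/A = 13390/2550 = 5.252 MPa.

σ ≈ 5.25 MPa (tensile)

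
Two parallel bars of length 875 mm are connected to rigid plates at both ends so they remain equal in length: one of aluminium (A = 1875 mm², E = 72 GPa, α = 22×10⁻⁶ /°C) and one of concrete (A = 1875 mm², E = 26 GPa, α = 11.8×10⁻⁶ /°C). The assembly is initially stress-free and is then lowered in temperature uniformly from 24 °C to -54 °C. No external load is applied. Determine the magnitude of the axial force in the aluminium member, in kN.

Both members must finish at the same length. With the larger α, the aluminium tends to over-contract; the plates restrain it, putting the aluminium in tension and the concrete in compression. With no external load the two internal forces are equal and opposite, magnitude P.
Equating the net (thermal + elastic) strains gives |α₁ − α₂|·ΔT = P·[1/(A₁E₁) + 1/(A₂E₂)].
|α₁ − α₂|·ΔT = 10.2×10⁻⁶ × 78 = 0.0007956.
1/(A₁E₁) + 1/(A₂E₂) = 1/(1875×72×10³) + 1/(1875×26×10³) = 2.792×10⁻⁸ N⁻¹.
So P = 0.0007956 / 2.792×10⁻⁸ = 28.5 kN.

P ≈ 28.5 kN (tensile in the aluminium)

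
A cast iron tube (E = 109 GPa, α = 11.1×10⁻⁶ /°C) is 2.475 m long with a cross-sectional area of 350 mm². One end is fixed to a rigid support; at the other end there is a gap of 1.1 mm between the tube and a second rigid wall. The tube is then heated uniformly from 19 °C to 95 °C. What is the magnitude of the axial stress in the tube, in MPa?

σ ≈ 43.5 MPa (compressive)

If the wall were absent the tube would grow by αΔT L = 11.1×10⁻⁶ × 76 × 2475 = 2.088 mm.
The gap closes (δ_free > 1.1 mm) and the wall then resists a further 2.088 − 1.1 = 0.9879 mm of expansion.
So σ = E(δ_free − g)/L = 109×10³ × 0.9879/2475 = 43.51 MPa.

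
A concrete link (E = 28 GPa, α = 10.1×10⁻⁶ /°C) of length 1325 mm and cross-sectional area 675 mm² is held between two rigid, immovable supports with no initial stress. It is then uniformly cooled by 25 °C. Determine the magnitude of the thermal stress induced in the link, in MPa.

σ ≈ 7.07 MPa (tensile)

With length fixed, the mechanical strain must cancel the thermal strain αΔT = 10.1×10⁻⁶ × 25 = 252.5×10⁻⁶.
σ = EαΔT = 28×10³ × 10.1×10⁻⁶ × 25 = 7.07 MPa (tensile; the link is trying to contract).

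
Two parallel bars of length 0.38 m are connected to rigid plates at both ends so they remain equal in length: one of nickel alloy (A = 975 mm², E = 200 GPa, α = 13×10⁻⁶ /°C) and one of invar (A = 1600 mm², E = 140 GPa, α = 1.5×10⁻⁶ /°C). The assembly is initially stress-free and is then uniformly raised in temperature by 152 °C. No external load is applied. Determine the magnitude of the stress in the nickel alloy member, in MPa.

Equilibrium of a rigid end plate with no external load gives equal and opposite internal forces ±P in the two members. Since α_{nickel alloy} > α_{invar}, heating drives the nickel alloy into compression and the invar into tension.
Equating the net (thermal + elastic) strains gives |α₁ − α₂|·ΔT = P·[1/(A₁E₁) + 1/(A₂E₂)].
|α₁ − α₂|·ΔT = 11.5×10⁻⁶ × 152 = 0.001748.
1/(A₁E₁) + 1/(A₂E₂) = 1/(975×200×10³) + 1/(1600×140×10³) = 9.592×10⁻⁹ N⁻¹.
So P = 0.001748 / 9.592×10⁻⁹ = 182.2 kN.
σ_{nickel alloy} = P/A₁ = 182200/975 = 186.9 MPa, compressive.

σ ≈ 187 MPa (compressive)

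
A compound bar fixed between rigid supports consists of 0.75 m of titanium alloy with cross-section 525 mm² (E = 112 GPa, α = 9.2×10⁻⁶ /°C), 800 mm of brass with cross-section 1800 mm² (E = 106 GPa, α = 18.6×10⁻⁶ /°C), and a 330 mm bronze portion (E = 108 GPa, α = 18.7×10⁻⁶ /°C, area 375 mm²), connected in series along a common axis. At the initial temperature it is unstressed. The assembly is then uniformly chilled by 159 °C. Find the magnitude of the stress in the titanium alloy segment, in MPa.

Free thermal contraction of the whole bar: Σ αᵢΔT Lᵢ = 9.2×10⁻⁶×159×750 + 18.6×10⁻⁶×159×800 + 18.7×10⁻⁶×159×330 = 4.444 mm.
The rigid supports impose zero overall length change; the single axial force P common to all segments must satisfy P Σ Lᵢ/(AᵢEᵢ) = δ_free.
The series flexibility is Σ Lᵢ/(AᵢEᵢ) = 750/(525×112×10³) + 800/(1800×106×10³) + 330/(375×108×10³) = 2.51×10⁻⁵ mm/N.
Hence P = δ_free / Σ(L/AE) = 4.444/2.51×10⁻⁵ = 177.1 kN (tensile).
σ_{titanium alloy} = P / A = 177100 / 525 = 337.3 MPa.

σ ≈ 337 MPa (tensile)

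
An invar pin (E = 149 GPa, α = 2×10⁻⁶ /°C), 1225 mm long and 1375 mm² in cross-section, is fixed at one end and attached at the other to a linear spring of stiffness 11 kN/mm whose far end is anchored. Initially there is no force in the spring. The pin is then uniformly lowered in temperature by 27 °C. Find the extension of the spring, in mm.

Free thermal contraction: δ_free = αΔT L = 2×10⁻⁶ × 27 × 1225 = 0.06615 mm.
With a force P in the spring, the elastic change of the pin is PL/(AE) and that of the spring is P/k; compatibility requires their sum to equal δ_free.
So P = δ_free / [L/(AE) + 1/k] = 0.06615 / [ 1225/(1375×149×10³) + 1/(11×10³) ].
P = 0.06615 / 9.689×10⁻⁵ = 682.7 N.
Spring extension = P/k = 682.7/(11×10³) = 0.06207 mm.

δ ≈ 0.0621 mm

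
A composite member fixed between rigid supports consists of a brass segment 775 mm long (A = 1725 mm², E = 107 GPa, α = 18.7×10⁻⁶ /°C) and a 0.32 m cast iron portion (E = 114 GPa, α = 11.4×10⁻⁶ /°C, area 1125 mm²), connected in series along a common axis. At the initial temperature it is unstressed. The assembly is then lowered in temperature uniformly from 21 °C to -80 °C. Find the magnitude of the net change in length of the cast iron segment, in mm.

With the walls removed the bar would change length by δ_free = Σ αᵢΔT Lᵢ = 18.7×10⁻⁶×101×775 + 11.4×10⁻⁶×101×320 = 1.832 mm.
Since the ends are fixed, an axial force P builds up, equal in every segment, with P · Σ Lᵢ/(AᵢEᵢ) = δ_free.
The series flexibility is Σ Lᵢ/(AᵢEᵢ) = 775/(1725×107×10³) + 320/(1125×114×10³) = 6.694×10⁻⁶ mm/N.
So P = 1.832 / 6.694×10⁻⁶ = 273.7 kN, tensile.
For the cast iron segment, free thermal change = 11.4×10⁻⁶×101×320 = 0.3684 mm and elastic change from P = 273700×320/(1125×114×10³) = 0.6829 mm; these oppose, so the net change is 0.314 mm (segment lengthens).

|ΔL| ≈ 0.314 mm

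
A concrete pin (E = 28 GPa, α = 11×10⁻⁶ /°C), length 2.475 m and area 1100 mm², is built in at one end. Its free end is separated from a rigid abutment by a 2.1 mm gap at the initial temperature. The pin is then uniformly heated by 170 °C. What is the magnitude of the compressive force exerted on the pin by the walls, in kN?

P ≈ 31.5 kN

Free thermal elongation = αΔT L = 11×10⁻⁶ × 170 × 2475 = 4.628 mm.
This exceeds the 2.1 mm gap, so the wall pushes back. The portion of expansion that must be recovered elastically is δ_free − gap = 4.628 − 2.1 = 2.528 mm.
So σ = E(δ_free − g)/L = 28×10³ × 2.528/2475 = 28.6 MPa.
P = σA = 28.6 × 1100 = 31.46 kN.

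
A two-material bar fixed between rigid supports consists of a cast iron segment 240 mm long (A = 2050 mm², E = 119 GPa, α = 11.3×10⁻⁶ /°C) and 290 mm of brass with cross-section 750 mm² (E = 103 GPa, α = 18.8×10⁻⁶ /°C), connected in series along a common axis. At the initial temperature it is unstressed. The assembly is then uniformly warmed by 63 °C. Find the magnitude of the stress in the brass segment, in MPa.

σ ≈ 145 MPa (compressive)

Free thermal expansion of the whole bar: Σ αᵢΔT Lᵢ = 11.3×10⁻⁶×63×240 + 18.8×10⁻⁶×63×290 = 0.5143 mm.
The walls prevent any net length change, so an axial force P (same in every segment) develops. Compatibility: P · Σ Lᵢ/(AᵢEᵢ) = δ_free.
Σ Lᵢ/(AᵢEᵢ) = 240/(2050×119×10³) + 290/(750×103×10³) = 4.738×10⁻⁶ mm/N.
P = 0.5143 / 4.738×10⁻⁶ = 108600 N = 108.6 kN, compressive.
σ_{brass} = P / A = 108600 / 750 = 144.7 MPa.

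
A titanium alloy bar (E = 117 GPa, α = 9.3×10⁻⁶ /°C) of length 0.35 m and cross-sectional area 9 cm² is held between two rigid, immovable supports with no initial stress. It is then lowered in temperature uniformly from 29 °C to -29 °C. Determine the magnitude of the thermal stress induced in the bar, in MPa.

σ ≈ 63.1 MPa (tensile)

Because both ends are immovable the net strain is zero, and the suppressed thermal strain is αΔT = 9.3×10⁻⁶ × 58 = 539.4×10⁻⁶.
σ = EαΔT = 117×10³ × 9.3×10⁻⁶ × 58 = 63.11 MPa (tensile; the bar is trying to contract).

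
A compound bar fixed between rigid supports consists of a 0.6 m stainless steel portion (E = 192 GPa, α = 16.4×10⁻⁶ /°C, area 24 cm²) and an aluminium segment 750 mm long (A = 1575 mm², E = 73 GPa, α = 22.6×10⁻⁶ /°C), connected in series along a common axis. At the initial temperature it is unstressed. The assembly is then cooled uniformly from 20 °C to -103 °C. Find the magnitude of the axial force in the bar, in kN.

P ≈ 421 kN (tensile)

Free thermal contraction of the whole bar: Σ αᵢΔT Lᵢ = 16.4×10⁻⁶×123×600 + 22.6×10⁻⁶×123×750 = 3.295 mm.
Since the ends are fixed, an axial force P builds up, equal in every segment, with P · Σ Lᵢ/(AᵢEᵢ) = δ_free.
Σ Lᵢ/(AᵢEᵢ) = 600/(2400×192×10³) + 750/(1575×73×10³) = 7.825×10⁻⁶ mm/N.
P = 3.295 / 7.825×10⁻⁶ = 421100 N = 421.1 kN, tensile.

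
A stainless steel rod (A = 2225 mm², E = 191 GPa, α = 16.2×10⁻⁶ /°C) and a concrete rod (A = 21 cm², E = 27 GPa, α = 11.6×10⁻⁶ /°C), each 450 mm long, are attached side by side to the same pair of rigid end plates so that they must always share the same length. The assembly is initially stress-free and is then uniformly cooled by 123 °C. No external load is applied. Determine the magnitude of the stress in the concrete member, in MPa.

The stainless steel has the larger α, so on cooling it would change length more than the concrete if both were free. The rigid plates force a common final length, so the stainless steel is put into tension and the concrete into compression, with equal and opposite forces P (no external load).
Compatibility of the two members (thermal + elastic change equal): (α₁ − α₂)ΔT = P·[1/(A₁E₁) + 1/(A₂E₂)].
|α₁ − α₂|·ΔT = 4.6×10⁻⁶ × 123 = 0.0005658.
1/(A₁E₁) + 1/(A₂E₂) = 1/(2225×191×10³) + 1/(2100×27×10³) = 1.999×10⁻⁸ N⁻¹.
P = 0.0005658 / 1.999×10⁻⁸ = 28300 N = 28.3 kN.
σ_{concrete} = P/A₂ = 28300/2100 = 13.48 MPa, compressive.

σ ≈ 13.5 MPa (compressive)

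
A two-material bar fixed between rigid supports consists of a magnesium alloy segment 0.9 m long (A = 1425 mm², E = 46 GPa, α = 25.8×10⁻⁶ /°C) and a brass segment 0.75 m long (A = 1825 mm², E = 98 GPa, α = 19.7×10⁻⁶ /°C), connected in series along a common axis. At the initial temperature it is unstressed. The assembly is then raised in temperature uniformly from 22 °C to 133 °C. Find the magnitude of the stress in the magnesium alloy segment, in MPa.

σ ≈ 165 MPa (compressive)

Free thermal expansion of the whole bar: Σ αᵢΔT Lᵢ = 25.8×10⁻⁶×111×900 + 19.7×10⁻⁶×111×750 = 4.217 mm.
Since the ends are fixed, an axial force P builds up, equal in every segment, with P · Σ Lᵢ/(AᵢEᵢ) = δ_free.
The series flexibility is Σ Lᵢ/(AᵢEᵢ) = 900/(1425×46×10³) + 750/(1825×98×10³) = 1.792×10⁻⁵ mm/N.
P = 4.217 / 1.792×10⁻⁵ = 235300 N = 235.3 kN, compressive.
σ_{magnesium alloy} = P / A = 235300 / 1425 = 165.1 MPa.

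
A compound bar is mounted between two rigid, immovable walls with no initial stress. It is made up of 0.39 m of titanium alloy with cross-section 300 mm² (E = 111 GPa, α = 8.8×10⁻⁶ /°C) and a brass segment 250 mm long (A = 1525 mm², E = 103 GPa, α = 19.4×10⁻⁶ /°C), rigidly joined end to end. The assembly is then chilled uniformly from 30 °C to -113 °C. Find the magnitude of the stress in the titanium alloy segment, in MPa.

Free thermal contraction of the whole bar: Σ αᵢΔT Lᵢ = 8.8×10⁻⁶×143×390 + 19.4×10⁻⁶×143×250 = 1.184 mm.
Since the ends are fixed, an axial force P builds up, equal in every segment, with P · Σ Lᵢ/(AᵢEᵢ) = δ_free.
The series flexibility is Σ Lᵢ/(AᵢEᵢ) = 390/(300×111×10³) + 250/(1525×103×10³) = 1.33×10⁻⁵ mm/N.
So P = 1.184 / 1.33×10⁻⁵ = 89.02 kN, tensile.
σ_{titanium alloy} = P / A = 89020 / 300 = 296.7 MPa.

σ ≈ 297 MPa (tensile)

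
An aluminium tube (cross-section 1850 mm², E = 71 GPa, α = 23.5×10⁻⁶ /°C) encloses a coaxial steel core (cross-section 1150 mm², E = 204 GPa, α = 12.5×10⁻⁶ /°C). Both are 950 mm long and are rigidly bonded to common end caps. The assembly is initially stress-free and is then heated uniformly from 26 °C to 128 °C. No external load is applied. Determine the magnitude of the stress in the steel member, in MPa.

The aluminium has the larger α, so on heating it would change length more than the steel if both were free. The rigid plates force a common final length, so the aluminium is put into compression and the steel into tension, with equal and opposite forces P (no external load).
Compatibility of the two members (thermal + elastic change equal): (α₁ − α₂)ΔT = P·[1/(A₁E₁) + 1/(A₂E₂)].
|α₁ − α₂|·ΔT = 11×10⁻⁶ × 102 = 0.001122.
1/(A₁E₁) + 1/(A₂E₂) = 1/(1850×71×10³) + 1/(1150×204×10³) = 1.188×10⁻⁸ N⁻¹.
So P = 0.001122 / 1.188×10⁻⁸ = 94.48 kN.
σ_{steel} = P/A₂ = 94480/1150 = 82.15 MPa, tensile.

σ ≈ 82.2 MPa (tensile)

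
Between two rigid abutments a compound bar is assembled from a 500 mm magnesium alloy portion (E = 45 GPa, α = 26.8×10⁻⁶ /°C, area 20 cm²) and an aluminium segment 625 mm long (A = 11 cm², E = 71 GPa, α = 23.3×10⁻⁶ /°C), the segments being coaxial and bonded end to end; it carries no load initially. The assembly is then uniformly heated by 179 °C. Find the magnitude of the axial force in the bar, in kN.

P ≈ 369 kN (compressive)

Free thermal expansion of the whole bar: Σ αᵢΔT Lᵢ = 26.8×10⁻⁶×179×500 + 23.3×10⁻⁶×179×625 = 5.005 mm.
The rigid supports impose zero overall length change; the single axial force P common to all segments must satisfy P Σ Lᵢ/(AᵢEᵢ) = δ_free.
The series flexibility is Σ Lᵢ/(AᵢEᵢ) = 500/(2000×45×10³) + 625/(1100×71×10³) = 1.356×10⁻⁵ mm/N.
Hence P = δ_free / Σ(L/AE) = 5.005/1.356×10⁻⁵ = 369.2 kN (compressive).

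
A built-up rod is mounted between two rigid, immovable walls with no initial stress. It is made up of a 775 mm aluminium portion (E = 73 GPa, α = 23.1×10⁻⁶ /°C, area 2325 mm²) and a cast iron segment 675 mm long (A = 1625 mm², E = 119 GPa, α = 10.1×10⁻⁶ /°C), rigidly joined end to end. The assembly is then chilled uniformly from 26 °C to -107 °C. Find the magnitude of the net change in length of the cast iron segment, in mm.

|ΔL| ≈ 0.518 mm

If the supports were absent, the total length change would be Σ αᵢΔT Lᵢ = 23.1×10⁻⁶×133×775 + 10.1×10⁻⁶×133×675 = 3.288 mm.
The walls prevent any net length change, so an axial force P (same in every segment) develops. Compatibility: P · Σ Lᵢ/(AᵢEᵢ) = δ_free.
Σ Lᵢ/(AᵢEᵢ) = 775/(2325×73×10³) + 675/(1625×119×10³) = 8.057×10⁻⁶ mm/N.
So P = 3.288 / 8.057×10⁻⁶ = 408.1 kN, tensile.
For the cast iron segment, free thermal change = 10.1×10⁻⁶×133×675 = 0.9067 mm and elastic change from P = 408100×675/(1625×119×10³) = 1.424 mm; these oppose, so the net change is 0.518 mm (segment lengthens).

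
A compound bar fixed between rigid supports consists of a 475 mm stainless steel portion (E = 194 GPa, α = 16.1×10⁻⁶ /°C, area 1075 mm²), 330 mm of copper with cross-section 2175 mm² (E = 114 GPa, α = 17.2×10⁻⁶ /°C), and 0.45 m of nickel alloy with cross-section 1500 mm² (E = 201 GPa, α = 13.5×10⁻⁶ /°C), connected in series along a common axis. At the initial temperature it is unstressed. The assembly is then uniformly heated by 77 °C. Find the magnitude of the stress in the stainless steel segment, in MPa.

If the supports were absent, the total length change would be Σ αᵢΔT Lᵢ = 16.1×10⁻⁶×77×475 + 17.2×10⁻⁶×77×330 + 13.5×10⁻⁶×77×450 = 1.494 mm.
The rigid supports impose zero overall length change; the single axial force P common to all segments must satisfy P Σ Lᵢ/(AᵢEᵢ) = δ_free.
Σ Lᵢ/(AᵢEᵢ) = 475/(1075×194×10³) + 330/(2175×114×10³) + 450/(1500×201×10³) = 5.101×10⁻⁶ mm/N.
Hence P = δ_free / Σ(L/AE) = 1.494/5.101×10⁻⁶ = 292.8 kN (compressive).
σ_{stainless steel} = P / A = 292800 / 1075 = 272.4 MPa.

σ ≈ 272 MPa (compressive)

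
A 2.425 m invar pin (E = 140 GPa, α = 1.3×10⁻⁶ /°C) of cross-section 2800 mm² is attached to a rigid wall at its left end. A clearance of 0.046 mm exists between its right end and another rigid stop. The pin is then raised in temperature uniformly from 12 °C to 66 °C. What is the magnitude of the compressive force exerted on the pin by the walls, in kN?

P ≈ 20.1 kN

If the wall were absent the pin would grow by αΔT L = 1.3×10⁻⁶ × 54 × 2425 = 0.1702 mm.
The gap closes (δ_free > 0.046 mm) and the wall then resists a further 0.1702 − 0.046 = 0.1242 mm of expansion.
Compatibility: PL/(AE) = 0.1242 mm, so σ = P/A = E × (0.1242/2425) = 7.172 MPa.
Force on the wall = σA = 7.172 × 2800 mm² = 20.08 kN.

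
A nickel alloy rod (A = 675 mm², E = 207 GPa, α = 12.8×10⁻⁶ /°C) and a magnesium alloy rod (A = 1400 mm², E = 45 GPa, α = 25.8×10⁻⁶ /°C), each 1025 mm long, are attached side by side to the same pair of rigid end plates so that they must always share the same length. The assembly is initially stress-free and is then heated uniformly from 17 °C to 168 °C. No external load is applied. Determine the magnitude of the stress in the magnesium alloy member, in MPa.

σ ≈ 60.9 MPa (compressive)

Both members must finish at the same length. With the larger α, the magnesium alloy tends to over-expand; the plates restrain it, putting the magnesium alloy in compression and the nickel alloy in tension. With no external load the two internal forces are equal and opposite, magnitude P.
Compatibility of the two members (thermal + elastic change equal): (α₁ − α₂)ΔT = P·[1/(A₁E₁) + 1/(A₂E₂)].
|α₁ − α₂|·ΔT = 13×10⁻⁶ × 151 = 0.001963.
1/(A₁E₁) + 1/(A₂E₂) = 1/(675×207×10³) + 1/(1400×45×10³) = 2.303×10⁻⁸ N⁻¹.
So P = 0.001963 / 2.303×10⁻⁸ = 85.24 kN.
σ_{magnesium alloy} = P/A₂ = 85240/1400 = 60.88 MPa, compressive.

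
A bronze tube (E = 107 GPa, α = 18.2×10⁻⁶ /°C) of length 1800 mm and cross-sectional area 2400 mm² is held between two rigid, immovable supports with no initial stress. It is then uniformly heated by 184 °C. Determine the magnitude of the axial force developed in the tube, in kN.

With zero net strain, σ = E·αΔT = 107 GPa × 18.2×10⁻⁶ × 184 = 358.3 MPa.
Axial force P = σA = 358.3 × 2400 = 860000 N = 860 kN, compressive.

P ≈ 860 kN (compressive)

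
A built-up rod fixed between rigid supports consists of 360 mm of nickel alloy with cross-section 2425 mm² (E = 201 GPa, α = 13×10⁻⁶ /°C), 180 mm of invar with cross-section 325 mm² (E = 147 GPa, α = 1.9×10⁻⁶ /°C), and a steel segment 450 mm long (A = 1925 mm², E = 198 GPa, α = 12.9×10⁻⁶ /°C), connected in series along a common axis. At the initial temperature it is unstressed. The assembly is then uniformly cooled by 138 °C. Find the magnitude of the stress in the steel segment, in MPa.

σ ≈ 136 MPa (tensile)

If the supports were absent, the total length change would be Σ αᵢΔT Lᵢ = 13×10⁻⁶×138×360 + 1.9×10⁻⁶×138×180 + 12.9×10⁻⁶×138×450 = 1.494 mm.
The walls prevent any net length change, so an axial force P (same in every segment) develops. Compatibility: P · Σ Lᵢ/(AᵢEᵢ) = δ_free.
The series flexibility is Σ Lᵢ/(AᵢEᵢ) = 360/(2425×201×10³) + 180/(325×147×10³) + 450/(1925×198×10³) = 5.687×10⁻⁶ mm/N.
So P = 1.494 / 5.687×10⁻⁶ = 262.7 kN, tensile.
σ_{steel} = P / A = 262700 / 1925 = 136.5 MPa.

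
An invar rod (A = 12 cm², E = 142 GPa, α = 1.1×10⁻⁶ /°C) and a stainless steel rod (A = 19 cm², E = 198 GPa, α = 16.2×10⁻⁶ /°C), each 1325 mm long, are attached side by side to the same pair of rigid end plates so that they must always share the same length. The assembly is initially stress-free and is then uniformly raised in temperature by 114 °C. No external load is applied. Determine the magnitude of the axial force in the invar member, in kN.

P ≈ 202 kN (tensile in the invar)

The stainless steel has the larger α, so on heating it would change length more than the invar if both were free. The rigid plates force a common final length, so the stainless steel is put into compression and the invar into tension, with equal and opposite forces P (no external load).
Equating the net (thermal + elastic) strains gives |α₁ − α₂|·ΔT = P·[1/(A₁E₁) + 1/(A₂E₂)].
|α₁ − α₂|·ΔT = 15.1×10⁻⁶ × 114 = 0.001721.
1/(A₁E₁) + 1/(A₂E₂) = 1/(1200×142×10³) + 1/(1900×198×10³) = 8.527×10⁻⁹ N⁻¹.
P = 0.001721 / 8.527×10⁻⁹ = 201900 N = 201.9 kN.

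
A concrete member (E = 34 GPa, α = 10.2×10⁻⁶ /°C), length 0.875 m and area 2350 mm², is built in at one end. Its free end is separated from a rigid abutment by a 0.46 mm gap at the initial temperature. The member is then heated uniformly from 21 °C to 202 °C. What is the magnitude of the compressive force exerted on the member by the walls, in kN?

P ≈ 106 kN

Unrestrained expansion: δ_free = αΔT L = 10.2×10⁻⁶ × 181 × 875 = 1.615 mm.
The gap closes (δ_free > 0.46 mm) and the wall then resists a further 1.615 − 0.46 = 1.155 mm of expansion.
Compatibility: PL/(AE) = 1.155 mm, so σ = P/A = E × (1.155/875) = 44.9 MPa.
Force on the wall = σA = 44.9 × 2350 mm² = 105.5 kN.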